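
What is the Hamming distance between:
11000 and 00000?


XOR: 11000
Count of 1s: 2

2


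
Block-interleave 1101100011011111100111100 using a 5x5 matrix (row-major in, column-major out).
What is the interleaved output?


Matrix:
  11011
  00011
  01111
  11001
  11100
Read columns: 1001110111001011110011110

1001110111001011110011110


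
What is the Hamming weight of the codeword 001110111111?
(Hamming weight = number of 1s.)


Counting 1s in 001110111111

9


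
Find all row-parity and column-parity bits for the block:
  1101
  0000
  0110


Row parities: 100
Column parities: 1011

Row P: 100, Col P: 1011, Corner: 1


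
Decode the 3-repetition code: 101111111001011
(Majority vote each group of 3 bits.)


Groups: 101, 111, 111, 001, 011
Majority votes: 11101

11101


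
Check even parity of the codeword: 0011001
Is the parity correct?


Number of 1s: 3

No, parity error (3 ones)


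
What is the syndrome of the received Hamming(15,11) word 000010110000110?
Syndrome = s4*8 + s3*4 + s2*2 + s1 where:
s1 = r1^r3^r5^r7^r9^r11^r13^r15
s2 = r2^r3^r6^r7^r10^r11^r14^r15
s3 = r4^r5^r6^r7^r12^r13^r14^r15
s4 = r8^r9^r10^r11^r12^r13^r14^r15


s1=1, s2=0, s3=0, s4=1

Syndrome = 9 (error at position 9)


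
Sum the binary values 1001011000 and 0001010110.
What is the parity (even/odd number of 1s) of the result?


1001011000 = 600
0001010110 = 86
Sum = 686 = 1010101110
1s count = 6

even parity (6 ones in 1010101110)


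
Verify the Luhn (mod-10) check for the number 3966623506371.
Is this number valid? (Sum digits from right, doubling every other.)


Luhn sum = 47
47 mod 10 = 7

Invalid (Luhn sum mod 10 = 7)


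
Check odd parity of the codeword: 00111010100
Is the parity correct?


Number of 1s: 5

Yes, parity is correct (5 ones)


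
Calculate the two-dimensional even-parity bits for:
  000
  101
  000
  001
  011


Row parities: 00010
Column parities: 111

Row P: 00010, Col P: 111, Corner: 1


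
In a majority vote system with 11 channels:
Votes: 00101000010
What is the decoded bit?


Ones: 3 out of 11
Threshold: 6

0 (3/11 voted 1)


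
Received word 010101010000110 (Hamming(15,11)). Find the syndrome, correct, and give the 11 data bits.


Syndrome = 11: error at position 11

Data: 00100010110 (corrected bit 11)


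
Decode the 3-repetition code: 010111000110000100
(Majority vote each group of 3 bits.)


Groups: 010, 111, 000, 110, 000, 100
Majority votes: 010100

010100


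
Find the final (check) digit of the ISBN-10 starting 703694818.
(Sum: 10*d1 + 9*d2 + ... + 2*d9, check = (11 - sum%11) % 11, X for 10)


Weighted sum: 261
261 mod 11 = 8

Check digit: 3


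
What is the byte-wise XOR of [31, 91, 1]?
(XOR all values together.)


XOR chain: 31 ^ 91 ^ 1 = 69

69


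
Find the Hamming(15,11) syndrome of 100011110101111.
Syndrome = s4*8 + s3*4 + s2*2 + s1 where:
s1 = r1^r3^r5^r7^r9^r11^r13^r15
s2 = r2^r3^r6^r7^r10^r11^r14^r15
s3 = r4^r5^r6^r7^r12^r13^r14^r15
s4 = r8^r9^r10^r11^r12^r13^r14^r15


s1=1, s2=1, s3=1, s4=0

Syndrome = 7 (error at position 7)


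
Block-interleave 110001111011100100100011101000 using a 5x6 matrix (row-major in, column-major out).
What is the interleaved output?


Matrix:
  110001
  111011
  100100
  100011
  101000
Read columns: 111111100001001001000101011010

111111100001001001000101011010


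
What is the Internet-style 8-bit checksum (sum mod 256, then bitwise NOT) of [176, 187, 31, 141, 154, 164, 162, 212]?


Sum = 1227 mod 256 = 203
Complement = 52

52


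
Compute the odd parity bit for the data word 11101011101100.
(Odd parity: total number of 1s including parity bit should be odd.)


Number of 1s in data: 9
Parity bit: 0

0


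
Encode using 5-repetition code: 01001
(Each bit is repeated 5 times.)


Each bit -> 5 copies

0000011111000000000011111


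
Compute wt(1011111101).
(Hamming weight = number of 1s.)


Counting 1s in 1011111101

8


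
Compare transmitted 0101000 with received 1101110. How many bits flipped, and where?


XOR: 1000110

3 error(s) at position(s): 0, 4, 5


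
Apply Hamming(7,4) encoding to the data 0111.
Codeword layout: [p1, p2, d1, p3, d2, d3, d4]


Parity bits: p1=0, p2=0, p3=1

0001111


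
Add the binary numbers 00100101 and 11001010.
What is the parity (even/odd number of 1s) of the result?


00100101 = 37
11001010 = 202
Sum = 239 = 11101111
1s count = 7

odd parity (7 ones in 11101111)


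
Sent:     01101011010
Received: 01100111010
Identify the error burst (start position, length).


XOR: 00001100000

Burst at position 4, length 2


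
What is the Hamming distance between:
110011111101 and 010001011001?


XOR: 100010100100
Count of 1s: 4

4


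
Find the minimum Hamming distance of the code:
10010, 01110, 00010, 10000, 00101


Comparing all pairs, minimum distance: 1
Can detect 0 errors, correct 0 errors

1


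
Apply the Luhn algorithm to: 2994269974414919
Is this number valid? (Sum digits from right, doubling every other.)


Luhn sum = 100
100 mod 10 = 0

Valid (Luhn sum mod 10 = 0)


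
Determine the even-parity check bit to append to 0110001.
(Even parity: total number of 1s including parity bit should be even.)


Number of 1s in data: 3
Parity bit: 1

1


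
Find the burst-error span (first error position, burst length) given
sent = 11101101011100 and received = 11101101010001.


XOR: 00000000001101

Burst at position 10, length 4


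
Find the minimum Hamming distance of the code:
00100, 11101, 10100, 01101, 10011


Comparing all pairs, minimum distance: 1
Can detect 0 errors, correct 0 errors

1


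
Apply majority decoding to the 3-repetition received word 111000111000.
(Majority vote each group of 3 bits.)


Groups: 111, 000, 111, 000
Majority votes: 1010

1010


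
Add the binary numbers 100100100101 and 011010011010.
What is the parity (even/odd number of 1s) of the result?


100100100101 = 2341
011010011010 = 1690
Sum = 4031 = 111110111111
1s count = 11

odd parity (11 ones in 111110111111)


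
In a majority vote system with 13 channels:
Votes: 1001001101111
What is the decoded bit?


Ones: 8 out of 13
Threshold: 7

1 (8/13 voted 1)


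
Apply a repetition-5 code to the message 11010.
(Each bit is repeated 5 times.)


Each bit -> 5 copies

1111111111000001111100000


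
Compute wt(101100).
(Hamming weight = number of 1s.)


Counting 1s in 101100

3


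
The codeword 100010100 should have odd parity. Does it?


Number of 1s: 3

Yes, parity is correct (3 ones)


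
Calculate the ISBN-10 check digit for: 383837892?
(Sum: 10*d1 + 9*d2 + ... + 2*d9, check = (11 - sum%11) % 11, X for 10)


Weighted sum: 298
298 mod 11 = 1

Check digit: X


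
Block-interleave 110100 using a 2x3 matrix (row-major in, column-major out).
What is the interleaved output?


Matrix:
  110
  100
Read columns: 111000

111000


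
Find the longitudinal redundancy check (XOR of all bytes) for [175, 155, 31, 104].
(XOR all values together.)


XOR chain: 175 ^ 155 ^ 31 ^ 104 = 67

67


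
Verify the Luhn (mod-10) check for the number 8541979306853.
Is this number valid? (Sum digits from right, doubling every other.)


Luhn sum = 59
59 mod 10 = 9

Invalid (Luhn sum mod 10 = 9)


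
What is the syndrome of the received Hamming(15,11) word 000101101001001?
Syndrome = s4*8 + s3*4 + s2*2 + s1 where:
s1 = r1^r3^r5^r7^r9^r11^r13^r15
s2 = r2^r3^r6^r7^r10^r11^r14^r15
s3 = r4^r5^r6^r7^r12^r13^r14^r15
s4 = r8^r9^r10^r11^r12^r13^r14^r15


s1=1, s2=1, s3=1, s4=1

Syndrome = 15 (error at position 15)


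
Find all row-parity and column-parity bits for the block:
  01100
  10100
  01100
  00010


Row parities: 0001
Column parities: 10110

Row P: 0001, Col P: 10110, Corner: 1


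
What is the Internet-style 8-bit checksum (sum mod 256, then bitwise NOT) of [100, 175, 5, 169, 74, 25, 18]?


Sum = 566 mod 256 = 54
Complement = 201

201


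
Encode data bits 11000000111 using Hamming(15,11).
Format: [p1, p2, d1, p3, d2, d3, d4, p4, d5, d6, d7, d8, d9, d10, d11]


Parity bits: p1=0, p2=1, p3=0, p4=1

011010010000111


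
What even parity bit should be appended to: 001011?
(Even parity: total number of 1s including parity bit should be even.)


Number of 1s in data: 3
Parity bit: 1

1


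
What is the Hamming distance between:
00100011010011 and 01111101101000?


XOR: 01011110111011
Count of 1s: 10

10


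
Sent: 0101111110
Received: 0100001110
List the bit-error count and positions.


XOR: 0001110000

3 error(s) at position(s): 3, 4, 5


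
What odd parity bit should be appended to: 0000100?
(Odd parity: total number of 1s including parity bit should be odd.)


Number of 1s in data: 1
Parity bit: 0

0


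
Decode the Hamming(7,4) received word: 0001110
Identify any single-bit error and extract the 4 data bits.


Syndrome = 7: error at position 7

Data: 0111 (corrected bit 7)


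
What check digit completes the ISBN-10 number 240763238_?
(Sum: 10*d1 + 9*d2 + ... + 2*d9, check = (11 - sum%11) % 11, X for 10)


Weighted sum: 189
189 mod 11 = 2

Check digit: 9


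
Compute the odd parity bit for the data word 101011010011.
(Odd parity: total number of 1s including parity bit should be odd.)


Number of 1s in data: 7
Parity bit: 0

0


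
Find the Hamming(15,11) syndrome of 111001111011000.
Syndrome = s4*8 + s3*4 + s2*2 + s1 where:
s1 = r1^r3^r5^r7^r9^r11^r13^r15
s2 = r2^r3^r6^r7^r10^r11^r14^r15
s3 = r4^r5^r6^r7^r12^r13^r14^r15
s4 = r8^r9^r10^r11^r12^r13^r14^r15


s1=1, s2=1, s3=1, s4=0

Syndrome = 7 (error at position 7)


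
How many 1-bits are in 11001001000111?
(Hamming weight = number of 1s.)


Counting 1s in 11001001000111

7


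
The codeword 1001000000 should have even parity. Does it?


Number of 1s: 2

Yes, parity is correct (2 ones)


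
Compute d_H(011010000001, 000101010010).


XOR: 011111010011
Count of 1s: 8

8


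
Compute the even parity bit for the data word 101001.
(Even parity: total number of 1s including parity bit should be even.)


Number of 1s in data: 3
Parity bit: 1

1


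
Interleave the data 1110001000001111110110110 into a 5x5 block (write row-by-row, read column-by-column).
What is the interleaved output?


Matrix:
  11100
  01000
  00111
  11101
  10110
Read columns: 1001111010101110010100110

1001111010101110010100110


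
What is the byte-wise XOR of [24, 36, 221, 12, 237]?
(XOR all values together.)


XOR chain: 24 ^ 36 ^ 221 ^ 12 ^ 237 = 0

0


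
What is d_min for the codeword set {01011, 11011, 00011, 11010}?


Comparing all pairs, minimum distance: 1
Can detect 0 errors, correct 0 errors

1


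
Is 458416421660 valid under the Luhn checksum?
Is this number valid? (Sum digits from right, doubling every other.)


Luhn sum = 53
53 mod 10 = 3

Invalid (Luhn sum mod 10 = 3)


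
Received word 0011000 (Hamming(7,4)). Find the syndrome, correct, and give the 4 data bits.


Syndrome = 7: error at position 7

Data: 1001 (corrected bit 7)


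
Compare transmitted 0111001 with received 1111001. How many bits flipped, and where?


XOR: 1000000

1 error(s) at position(s): 0


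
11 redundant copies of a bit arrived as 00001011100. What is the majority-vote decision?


Ones: 4 out of 11
Threshold: 6

0 (4/11 voted 1)


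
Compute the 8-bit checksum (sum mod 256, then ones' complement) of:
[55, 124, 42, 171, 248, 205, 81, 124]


Sum = 1050 mod 256 = 26
Complement = 229

229


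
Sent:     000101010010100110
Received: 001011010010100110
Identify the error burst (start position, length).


XOR: 001110000000000000

Burst at position 2, length 3


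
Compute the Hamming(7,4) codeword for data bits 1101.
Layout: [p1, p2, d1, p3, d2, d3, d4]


Parity bits: p1=1, p2=0, p3=0

1010101


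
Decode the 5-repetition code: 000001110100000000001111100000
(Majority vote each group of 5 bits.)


Groups: 00000, 11101, 00000, 00000, 11111, 00000
Majority votes: 010010

010010


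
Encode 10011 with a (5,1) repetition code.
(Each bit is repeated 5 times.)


Each bit -> 5 copies

1111100000000001111111111


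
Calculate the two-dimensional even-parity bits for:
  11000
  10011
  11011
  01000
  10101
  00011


Row parities: 010110
Column parities: 01110

Row P: 010110, Col P: 01110, Corner: 1


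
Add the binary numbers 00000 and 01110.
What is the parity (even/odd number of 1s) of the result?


00000 = 0
01110 = 14
Sum = 14 = 1110
1s count = 3

odd parity (3 ones in 1110)


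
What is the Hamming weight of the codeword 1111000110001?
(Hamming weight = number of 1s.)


Counting 1s in 1111000110001

7


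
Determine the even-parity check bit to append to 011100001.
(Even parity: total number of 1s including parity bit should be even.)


Number of 1s in data: 4
Parity bit: 0

0


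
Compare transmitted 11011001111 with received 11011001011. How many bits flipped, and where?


XOR: 00000000100

1 error(s) at position(s): 8


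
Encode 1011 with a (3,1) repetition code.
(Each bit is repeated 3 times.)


Each bit -> 3 copies

111000111111


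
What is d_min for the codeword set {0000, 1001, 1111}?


Comparing all pairs, minimum distance: 2
Can detect 1 errors, correct 0 errors

2


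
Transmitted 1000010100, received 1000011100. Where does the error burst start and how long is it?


XOR: 0000001000

Burst at position 6, length 1


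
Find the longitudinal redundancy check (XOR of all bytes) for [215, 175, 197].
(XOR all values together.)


XOR chain: 215 ^ 175 ^ 197 = 189

189


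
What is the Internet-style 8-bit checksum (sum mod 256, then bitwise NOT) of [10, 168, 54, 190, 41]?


Sum = 463 mod 256 = 207
Complement = 48

48


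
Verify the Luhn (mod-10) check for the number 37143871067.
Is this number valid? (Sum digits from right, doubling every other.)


Luhn sum = 46
46 mod 10 = 6

Invalid (Luhn sum mod 10 = 6)


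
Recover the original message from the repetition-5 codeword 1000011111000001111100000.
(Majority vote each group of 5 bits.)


Groups: 10000, 11111, 00000, 11111, 00000
Majority votes: 01010

01010


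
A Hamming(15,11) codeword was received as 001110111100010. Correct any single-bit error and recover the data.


Syndrome = 0: no error detected

Data: 11011100010 (no errors)


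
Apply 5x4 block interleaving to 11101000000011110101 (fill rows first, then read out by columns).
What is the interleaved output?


Matrix:
  1110
  1000
  0000
  1111
  0101
Read columns: 11010100111001000011

11010100111001000011


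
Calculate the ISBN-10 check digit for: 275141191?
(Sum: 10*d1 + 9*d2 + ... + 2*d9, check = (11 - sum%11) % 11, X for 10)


Weighted sum: 192
192 mod 11 = 5

Check digit: 6


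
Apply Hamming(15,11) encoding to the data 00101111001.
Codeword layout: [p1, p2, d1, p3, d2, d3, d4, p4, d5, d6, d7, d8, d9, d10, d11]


Parity bits: p1=1, p2=0, p3=1, p4=1

100101011111001


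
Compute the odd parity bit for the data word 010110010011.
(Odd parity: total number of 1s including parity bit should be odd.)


Number of 1s in data: 6
Parity bit: 1

1


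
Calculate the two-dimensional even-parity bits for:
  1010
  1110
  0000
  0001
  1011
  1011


Row parities: 010111
Column parities: 0101

Row P: 010111, Col P: 0101, Corner: 0


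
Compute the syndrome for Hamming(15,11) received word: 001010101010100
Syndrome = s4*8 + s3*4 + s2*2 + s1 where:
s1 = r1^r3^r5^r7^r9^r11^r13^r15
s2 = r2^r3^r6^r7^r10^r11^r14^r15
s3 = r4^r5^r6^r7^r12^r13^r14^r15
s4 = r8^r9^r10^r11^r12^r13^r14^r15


s1=0, s2=1, s3=1, s4=1

Syndrome = 14 (error at position 14)


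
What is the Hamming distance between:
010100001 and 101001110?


XOR: 111101111
Count of 1s: 8

8


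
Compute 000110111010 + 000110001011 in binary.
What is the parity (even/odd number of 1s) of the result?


000110111010 = 442
000110001011 = 395
Sum = 837 = 1101000101
1s count = 5

odd parity (5 ones in 1101000101)


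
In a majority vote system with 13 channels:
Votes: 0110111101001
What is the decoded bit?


Ones: 8 out of 13
Threshold: 7

1 (8/13 voted 1)


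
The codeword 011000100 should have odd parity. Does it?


Number of 1s: 3

Yes, parity is correct (3 ones)


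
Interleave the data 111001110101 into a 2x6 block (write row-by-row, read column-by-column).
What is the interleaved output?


Matrix:
  111001
  110101
Read columns: 111110010011

111110010011


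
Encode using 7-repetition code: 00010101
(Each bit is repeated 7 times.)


Each bit -> 7 copies

00000000000000000000011111110000000111111100000001111111


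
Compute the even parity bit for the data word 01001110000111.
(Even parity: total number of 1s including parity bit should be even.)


Number of 1s in data: 7
Parity bit: 1

1


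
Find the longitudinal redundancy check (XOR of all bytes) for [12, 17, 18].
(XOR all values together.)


XOR chain: 12 ^ 17 ^ 18 = 15

15


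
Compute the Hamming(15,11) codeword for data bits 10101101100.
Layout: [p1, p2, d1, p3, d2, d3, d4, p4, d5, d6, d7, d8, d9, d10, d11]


Parity bits: p1=1, p2=1, p3=1, p4=0

111101001101100


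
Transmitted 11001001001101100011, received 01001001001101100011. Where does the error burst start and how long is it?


XOR: 10000000000000000000

Burst at position 0, length 1


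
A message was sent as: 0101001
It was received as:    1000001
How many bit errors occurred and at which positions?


XOR: 1101000

3 error(s) at position(s): 0, 1, 3


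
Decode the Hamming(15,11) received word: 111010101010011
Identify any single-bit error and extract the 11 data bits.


Syndrome = 1: error at position 1

Data: 11011010011 (corrected bit 1)


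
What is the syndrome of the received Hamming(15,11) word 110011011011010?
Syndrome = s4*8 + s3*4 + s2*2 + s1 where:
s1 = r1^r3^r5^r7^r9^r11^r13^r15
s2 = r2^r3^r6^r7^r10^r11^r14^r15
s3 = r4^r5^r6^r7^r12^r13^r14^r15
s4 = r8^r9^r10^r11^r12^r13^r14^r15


s1=0, s2=0, s3=0, s4=1

Syndrome = 8 (error at position 8)


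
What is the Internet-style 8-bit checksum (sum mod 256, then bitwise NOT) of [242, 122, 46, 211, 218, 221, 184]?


Sum = 1244 mod 256 = 220
Complement = 35

35


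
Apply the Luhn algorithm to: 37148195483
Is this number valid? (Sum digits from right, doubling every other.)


Luhn sum = 51
51 mod 10 = 1

Invalid (Luhn sum mod 10 = 1)


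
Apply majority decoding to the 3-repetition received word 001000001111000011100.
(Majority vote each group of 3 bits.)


Groups: 001, 000, 001, 111, 000, 011, 100
Majority votes: 0001010

0001010


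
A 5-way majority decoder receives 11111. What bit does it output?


Ones: 5 out of 5
Threshold: 3

1 (5/5 voted 1)


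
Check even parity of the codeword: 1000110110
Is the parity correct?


Number of 1s: 5

No, parity error (5 ones)


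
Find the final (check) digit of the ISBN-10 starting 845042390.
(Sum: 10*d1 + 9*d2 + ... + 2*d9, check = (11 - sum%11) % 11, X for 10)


Weighted sum: 229
229 mod 11 = 9

Check digit: 2


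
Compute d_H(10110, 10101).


XOR: 00011
Count of 1s: 2

2


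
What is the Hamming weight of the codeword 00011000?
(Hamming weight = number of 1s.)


Counting 1s in 00011000

2


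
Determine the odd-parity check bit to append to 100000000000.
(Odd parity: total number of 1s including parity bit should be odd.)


Number of 1s in data: 1
Parity bit: 0

0


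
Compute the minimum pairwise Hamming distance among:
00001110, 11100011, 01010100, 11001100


Comparing all pairs, minimum distance: 3
Can detect 2 errors, correct 1 errors

3


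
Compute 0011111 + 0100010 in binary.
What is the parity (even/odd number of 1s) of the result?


0011111 = 31
0100010 = 34
Sum = 65 = 1000001
1s count = 2

even parity (2 ones in 1000001)


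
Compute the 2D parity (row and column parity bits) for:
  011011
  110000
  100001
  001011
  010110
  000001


Row parities: 000111
Column parities: 010110

Row P: 000111, Col P: 010110, Corner: 1


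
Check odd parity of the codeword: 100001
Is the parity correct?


Number of 1s: 2

No, parity error (2 ones)


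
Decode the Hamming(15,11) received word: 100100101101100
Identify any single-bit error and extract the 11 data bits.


Syndrome = 0: no error detected

Data: 00011101100 (no errors)


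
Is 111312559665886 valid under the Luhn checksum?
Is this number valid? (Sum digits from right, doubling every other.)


Luhn sum = 61
61 mod 10 = 1

Invalid (Luhn sum mod 10 = 1)


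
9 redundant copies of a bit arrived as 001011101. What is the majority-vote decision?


Ones: 5 out of 9
Threshold: 5

1 (5/9 voted 1)


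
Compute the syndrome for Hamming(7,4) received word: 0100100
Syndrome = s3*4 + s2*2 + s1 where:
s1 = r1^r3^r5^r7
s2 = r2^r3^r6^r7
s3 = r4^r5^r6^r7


s1=1, s2=1, s3=1

Syndrome = 7 (error at position 7)


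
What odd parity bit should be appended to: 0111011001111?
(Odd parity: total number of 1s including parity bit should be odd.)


Number of 1s in data: 9
Parity bit: 0

0


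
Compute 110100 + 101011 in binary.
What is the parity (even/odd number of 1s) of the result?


110100 = 52
101011 = 43
Sum = 95 = 1011111
1s count = 6

even parity (6 ones in 1011111)


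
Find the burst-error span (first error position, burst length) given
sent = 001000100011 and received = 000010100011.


XOR: 001010000000

Burst at position 2, length 3


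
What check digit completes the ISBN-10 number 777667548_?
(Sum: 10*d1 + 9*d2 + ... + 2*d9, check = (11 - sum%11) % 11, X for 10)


Weighted sum: 350
350 mod 11 = 9

Check digit: 2


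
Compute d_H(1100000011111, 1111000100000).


XOR: 0011000111111
Count of 1s: 8

8


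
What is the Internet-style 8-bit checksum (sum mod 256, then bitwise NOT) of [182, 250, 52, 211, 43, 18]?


Sum = 756 mod 256 = 244
Complement = 11

11


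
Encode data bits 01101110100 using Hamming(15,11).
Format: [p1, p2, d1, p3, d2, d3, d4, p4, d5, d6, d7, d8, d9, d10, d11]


Parity bits: p1=0, p2=1, p3=1, p4=0

010111001110100


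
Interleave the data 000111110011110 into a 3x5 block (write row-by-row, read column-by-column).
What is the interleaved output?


Matrix:
  00011
  11100
  11110
Read columns: 011011011101100

011011011101100


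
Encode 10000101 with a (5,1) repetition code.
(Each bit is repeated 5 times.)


Each bit -> 5 copies

1111100000000000000000000111110000011111


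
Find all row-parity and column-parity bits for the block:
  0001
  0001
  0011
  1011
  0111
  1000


Row parities: 110111
Column parities: 0111

Row P: 110111, Col P: 0111, Corner: 1


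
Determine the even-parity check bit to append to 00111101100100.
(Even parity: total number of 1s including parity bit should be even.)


Number of 1s in data: 7
Parity bit: 1

1


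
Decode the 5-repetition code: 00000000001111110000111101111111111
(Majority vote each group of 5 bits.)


Groups: 00000, 00000, 11111, 10000, 11110, 11111, 11111
Majority votes: 0010111

0010111


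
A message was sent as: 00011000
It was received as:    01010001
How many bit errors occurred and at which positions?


XOR: 01001001

3 error(s) at position(s): 1, 4, 7


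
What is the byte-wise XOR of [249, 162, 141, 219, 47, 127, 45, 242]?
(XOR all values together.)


XOR chain: 249 ^ 162 ^ 141 ^ 219 ^ 47 ^ 127 ^ 45 ^ 242 = 130

130


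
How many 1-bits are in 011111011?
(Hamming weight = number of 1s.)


Counting 1s in 011111011

7


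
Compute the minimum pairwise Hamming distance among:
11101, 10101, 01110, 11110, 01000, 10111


Comparing all pairs, minimum distance: 1
Can detect 0 errors, correct 0 errors

1


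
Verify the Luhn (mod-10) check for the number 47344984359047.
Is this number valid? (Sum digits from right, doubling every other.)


Luhn sum = 88
88 mod 10 = 8

Invalid (Luhn sum mod 10 = 8)


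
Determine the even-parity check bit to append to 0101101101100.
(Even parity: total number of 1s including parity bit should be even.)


Number of 1s in data: 7
Parity bit: 1

1


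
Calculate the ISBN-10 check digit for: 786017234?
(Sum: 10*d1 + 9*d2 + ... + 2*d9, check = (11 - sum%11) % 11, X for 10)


Weighted sum: 256
256 mod 11 = 3

Check digit: 8


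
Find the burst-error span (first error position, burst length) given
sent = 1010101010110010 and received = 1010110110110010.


XOR: 0000011100000000

Burst at position 5, length 3


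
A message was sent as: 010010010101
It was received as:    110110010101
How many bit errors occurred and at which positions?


XOR: 100100000000

2 error(s) at position(s): 0, 3


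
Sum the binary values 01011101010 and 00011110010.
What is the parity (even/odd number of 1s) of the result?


01011101010 = 746
00011110010 = 242
Sum = 988 = 1111011100
1s count = 7

odd parity (7 ones in 1111011100)


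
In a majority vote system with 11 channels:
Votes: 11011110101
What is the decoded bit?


Ones: 8 out of 11
Threshold: 6

1 (8/11 voted 1)


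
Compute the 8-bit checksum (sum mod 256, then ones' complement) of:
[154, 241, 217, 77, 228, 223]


Sum = 1140 mod 256 = 116
Complement = 139

139


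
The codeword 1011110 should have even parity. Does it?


Number of 1s: 5

No, parity error (5 ones)


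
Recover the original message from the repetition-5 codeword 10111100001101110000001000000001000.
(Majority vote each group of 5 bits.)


Groups: 10111, 10000, 11011, 10000, 00100, 00000, 01000
Majority votes: 1010000

1010000


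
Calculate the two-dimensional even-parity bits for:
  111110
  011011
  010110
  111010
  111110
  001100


Row parities: 101010
Column parities: 111011

Row P: 101010, Col P: 111011, Corner: 1


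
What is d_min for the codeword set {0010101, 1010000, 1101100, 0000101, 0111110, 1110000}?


Comparing all pairs, minimum distance: 1
Can detect 0 errors, correct 0 errors

1


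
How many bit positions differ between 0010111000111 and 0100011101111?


XOR: 0110100101000
Count of 1s: 5

5


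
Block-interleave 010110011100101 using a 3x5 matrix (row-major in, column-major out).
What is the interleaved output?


Matrix:
  01011
  00111
  00101
Read columns: 000100011110111

000100011110111


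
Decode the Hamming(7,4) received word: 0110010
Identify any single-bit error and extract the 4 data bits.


Syndrome = 7: error at position 7

Data: 1011 (corrected bit 7)


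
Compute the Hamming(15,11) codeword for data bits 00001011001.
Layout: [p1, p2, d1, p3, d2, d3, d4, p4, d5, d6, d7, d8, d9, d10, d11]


Parity bits: p1=1, p2=0, p3=0, p4=0

100000001011001


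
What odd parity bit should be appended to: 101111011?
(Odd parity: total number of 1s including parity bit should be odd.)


Number of 1s in data: 7
Parity bit: 0

0


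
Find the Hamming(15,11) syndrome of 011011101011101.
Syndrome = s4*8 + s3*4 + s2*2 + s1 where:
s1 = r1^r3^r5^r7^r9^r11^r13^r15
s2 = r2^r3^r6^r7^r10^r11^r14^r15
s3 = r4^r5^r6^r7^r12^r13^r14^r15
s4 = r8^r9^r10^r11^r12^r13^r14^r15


s1=1, s2=0, s3=0, s4=1

Syndrome = 9 (error at position 9)


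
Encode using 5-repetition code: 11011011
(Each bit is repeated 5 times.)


Each bit -> 5 copies

1111111111000001111111111000001111111111


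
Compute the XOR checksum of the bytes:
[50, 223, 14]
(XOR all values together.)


XOR chain: 50 ^ 223 ^ 14 = 227

227


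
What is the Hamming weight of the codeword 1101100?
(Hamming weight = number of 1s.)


Counting 1s in 1101100

4


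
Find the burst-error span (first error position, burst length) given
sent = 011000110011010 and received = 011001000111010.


XOR: 000001110100000

Burst at position 5, length 5


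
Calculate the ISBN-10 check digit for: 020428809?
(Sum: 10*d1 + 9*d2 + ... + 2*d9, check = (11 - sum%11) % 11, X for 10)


Weighted sum: 148
148 mod 11 = 5

Check digit: 6


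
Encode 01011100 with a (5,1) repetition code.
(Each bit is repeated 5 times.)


Each bit -> 5 copies

0000011111000001111111111111110000000000


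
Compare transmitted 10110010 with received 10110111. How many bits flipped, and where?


XOR: 00000101

2 error(s) at position(s): 5, 7


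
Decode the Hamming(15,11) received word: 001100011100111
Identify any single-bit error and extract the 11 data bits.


Syndrome = 0: no error detected

Data: 10001100111 (no errors)


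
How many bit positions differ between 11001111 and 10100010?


XOR: 01101101
Count of 1s: 5

5


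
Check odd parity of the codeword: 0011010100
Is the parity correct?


Number of 1s: 4

No, parity error (4 ones)


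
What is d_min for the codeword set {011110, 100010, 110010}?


Comparing all pairs, minimum distance: 1
Can detect 0 errors, correct 0 errors

1


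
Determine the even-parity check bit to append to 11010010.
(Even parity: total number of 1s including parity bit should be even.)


Number of 1s in data: 4
Parity bit: 0

0


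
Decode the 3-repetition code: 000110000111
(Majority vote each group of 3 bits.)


Groups: 000, 110, 000, 111
Majority votes: 0101

0101


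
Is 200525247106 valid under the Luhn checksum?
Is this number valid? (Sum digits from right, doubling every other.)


Luhn sum = 38
38 mod 10 = 8

Invalid (Luhn sum mod 10 = 8)


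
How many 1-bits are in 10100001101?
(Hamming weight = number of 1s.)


Counting 1s in 10100001101

5


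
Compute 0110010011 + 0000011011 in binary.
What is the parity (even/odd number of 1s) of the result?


0110010011 = 403
0000011011 = 27
Sum = 430 = 110101110
1s count = 6

even parity (6 ones in 110101110)


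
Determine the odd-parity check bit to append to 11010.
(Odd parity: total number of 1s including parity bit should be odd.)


Number of 1s in data: 3
Parity bit: 0

0


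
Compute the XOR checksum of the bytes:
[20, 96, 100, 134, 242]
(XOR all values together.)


XOR chain: 20 ^ 96 ^ 100 ^ 134 ^ 242 = 100

100


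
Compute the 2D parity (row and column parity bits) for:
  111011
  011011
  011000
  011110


Row parities: 1000
Column parities: 100110

Row P: 1000, Col P: 100110, Corner: 1


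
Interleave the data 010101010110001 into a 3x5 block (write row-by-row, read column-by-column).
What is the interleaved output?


Matrix:
  01010
  10101
  10001
Read columns: 011100010100011

011100010100011


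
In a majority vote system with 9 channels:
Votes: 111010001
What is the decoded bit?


Ones: 5 out of 9
Threshold: 5

1 (5/9 voted 1)


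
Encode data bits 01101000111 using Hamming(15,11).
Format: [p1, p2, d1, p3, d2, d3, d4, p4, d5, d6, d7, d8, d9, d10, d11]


Parity bits: p1=0, p2=1, p3=1, p4=0

010111001000111


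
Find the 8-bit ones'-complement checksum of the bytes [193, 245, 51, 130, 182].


Sum = 801 mod 256 = 33
Complement = 222

222


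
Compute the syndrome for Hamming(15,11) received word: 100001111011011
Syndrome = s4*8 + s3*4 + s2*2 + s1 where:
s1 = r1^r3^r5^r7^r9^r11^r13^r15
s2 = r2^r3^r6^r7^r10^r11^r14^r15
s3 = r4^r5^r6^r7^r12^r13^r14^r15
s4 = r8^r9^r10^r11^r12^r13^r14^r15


s1=1, s2=1, s3=1, s4=0

Syndrome = 7 (error at position 7)


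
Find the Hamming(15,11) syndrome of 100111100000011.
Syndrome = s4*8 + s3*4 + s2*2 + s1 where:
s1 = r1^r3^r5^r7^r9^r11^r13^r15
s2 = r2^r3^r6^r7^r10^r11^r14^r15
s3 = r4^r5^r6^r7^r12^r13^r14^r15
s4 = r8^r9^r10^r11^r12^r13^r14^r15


s1=0, s2=0, s3=0, s4=0

Syndrome = 0 (no error)


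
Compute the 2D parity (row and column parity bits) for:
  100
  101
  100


Row parities: 101
Column parities: 101

Row P: 101, Col P: 101, Corner: 0


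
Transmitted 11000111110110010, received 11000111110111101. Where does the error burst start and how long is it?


XOR: 00000000000001111

Burst at position 13, length 4


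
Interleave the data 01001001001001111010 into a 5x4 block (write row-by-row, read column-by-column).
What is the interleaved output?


Matrix:
  0100
  1001
  0010
  0111
  1010
Read columns: 01001100100011101010

01001100100011101010


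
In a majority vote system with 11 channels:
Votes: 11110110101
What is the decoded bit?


Ones: 8 out of 11
Threshold: 6

1 (8/11 voted 1)


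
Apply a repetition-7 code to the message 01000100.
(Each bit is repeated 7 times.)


Each bit -> 7 copies

00000001111111000000000000000000000111111100000000000000


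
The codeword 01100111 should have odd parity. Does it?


Number of 1s: 5

Yes, parity is correct (5 ones)


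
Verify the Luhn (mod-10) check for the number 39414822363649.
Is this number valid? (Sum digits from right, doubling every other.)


Luhn sum = 87
87 mod 10 = 7

Invalid (Luhn sum mod 10 = 7)


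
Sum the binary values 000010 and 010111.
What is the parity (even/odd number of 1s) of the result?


000010 = 2
010111 = 23
Sum = 25 = 11001
1s count = 3

odd parity (3 ones in 11001)


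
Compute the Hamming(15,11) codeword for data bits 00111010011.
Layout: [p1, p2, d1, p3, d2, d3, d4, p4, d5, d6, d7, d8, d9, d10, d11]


Parity bits: p1=0, p2=1, p3=0, p4=0

010001101010011


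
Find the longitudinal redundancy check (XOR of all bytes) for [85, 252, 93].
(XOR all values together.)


XOR chain: 85 ^ 252 ^ 93 = 244

244


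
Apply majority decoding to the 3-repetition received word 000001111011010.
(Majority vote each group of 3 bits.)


Groups: 000, 001, 111, 011, 010
Majority votes: 00110

00110


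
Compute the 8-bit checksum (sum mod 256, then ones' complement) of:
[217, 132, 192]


Sum = 541 mod 256 = 29
Complement = 226

226


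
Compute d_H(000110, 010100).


XOR: 010010
Count of 1s: 2

2


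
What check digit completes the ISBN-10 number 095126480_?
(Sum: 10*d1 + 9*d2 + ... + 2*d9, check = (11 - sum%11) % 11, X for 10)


Weighted sum: 210
210 mod 11 = 1

Check digit: X


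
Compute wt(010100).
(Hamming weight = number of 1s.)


Counting 1s in 010100

2


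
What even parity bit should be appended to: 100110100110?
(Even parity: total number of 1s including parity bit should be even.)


Number of 1s in data: 6
Parity bit: 0

0


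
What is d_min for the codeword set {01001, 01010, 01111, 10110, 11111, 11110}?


Comparing all pairs, minimum distance: 1
Can detect 0 errors, correct 0 errors

1


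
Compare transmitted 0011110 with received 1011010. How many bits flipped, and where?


XOR: 1000100

2 error(s) at position(s): 0, 4


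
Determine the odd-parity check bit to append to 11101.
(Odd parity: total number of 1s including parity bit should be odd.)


Number of 1s in data: 4
Parity bit: 1

1


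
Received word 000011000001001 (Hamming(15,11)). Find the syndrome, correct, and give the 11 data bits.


Syndrome = 0: no error detected

Data: 01100001001 (no errors)


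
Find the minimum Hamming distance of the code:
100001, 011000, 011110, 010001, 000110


Comparing all pairs, minimum distance: 2
Can detect 1 errors, correct 0 errors

2


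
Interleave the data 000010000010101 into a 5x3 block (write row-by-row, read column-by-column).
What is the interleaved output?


Matrix:
  000
  010
  000
  010
  101
Read columns: 000010101000001

000010101000001


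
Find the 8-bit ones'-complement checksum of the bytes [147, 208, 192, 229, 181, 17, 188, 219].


Sum = 1381 mod 256 = 101
Complement = 154

154


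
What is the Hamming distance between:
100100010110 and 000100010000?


XOR: 100000000110
Count of 1s: 3

3


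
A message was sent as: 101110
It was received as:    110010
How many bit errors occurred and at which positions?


XOR: 011100

3 error(s) at position(s): 1, 2, 3


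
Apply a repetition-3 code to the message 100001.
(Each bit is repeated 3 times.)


Each bit -> 3 copies

111000000000000111


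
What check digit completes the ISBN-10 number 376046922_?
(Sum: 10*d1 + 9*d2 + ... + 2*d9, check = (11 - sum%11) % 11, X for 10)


Weighted sum: 241
241 mod 11 = 10

Check digit: 1


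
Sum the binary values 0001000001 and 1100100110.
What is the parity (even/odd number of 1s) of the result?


0001000001 = 65
1100100110 = 806
Sum = 871 = 1101100111
1s count = 7

odd parity (7 ones in 1101100111)


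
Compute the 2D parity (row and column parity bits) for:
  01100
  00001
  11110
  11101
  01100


Row parities: 01000
Column parities: 00010

Row P: 01000, Col P: 00010, Corner: 1


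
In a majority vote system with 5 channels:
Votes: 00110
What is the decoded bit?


Ones: 2 out of 5
Threshold: 3

0 (2/5 voted 1)


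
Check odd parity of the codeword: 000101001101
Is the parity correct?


Number of 1s: 5

Yes, parity is correct (5 ones)


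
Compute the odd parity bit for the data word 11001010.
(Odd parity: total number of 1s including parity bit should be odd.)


Number of 1s in data: 4
Parity bit: 1

1


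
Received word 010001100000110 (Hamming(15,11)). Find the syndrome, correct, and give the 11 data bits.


Syndrome = 0: no error detected

Data: 00110000110 (no errors)


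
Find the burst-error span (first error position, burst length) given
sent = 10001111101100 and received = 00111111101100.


XOR: 10110000000000

Burst at position 0, length 4


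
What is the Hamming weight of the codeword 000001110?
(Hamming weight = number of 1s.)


Counting 1s in 000001110

3


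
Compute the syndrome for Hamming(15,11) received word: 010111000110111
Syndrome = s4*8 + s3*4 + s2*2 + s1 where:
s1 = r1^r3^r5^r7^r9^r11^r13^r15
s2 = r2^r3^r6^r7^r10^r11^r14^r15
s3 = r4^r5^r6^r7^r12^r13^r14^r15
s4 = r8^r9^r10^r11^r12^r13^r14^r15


s1=0, s2=0, s3=0, s4=1

Syndrome = 8 (error at position 8)


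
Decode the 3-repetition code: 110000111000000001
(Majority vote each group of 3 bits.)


Groups: 110, 000, 111, 000, 000, 001
Majority votes: 101000

101000


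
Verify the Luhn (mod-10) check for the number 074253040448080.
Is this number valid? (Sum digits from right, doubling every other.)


Luhn sum = 58
58 mod 10 = 8

Invalid (Luhn sum mod 10 = 8)


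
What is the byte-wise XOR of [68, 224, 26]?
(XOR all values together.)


XOR chain: 68 ^ 224 ^ 26 = 190

190


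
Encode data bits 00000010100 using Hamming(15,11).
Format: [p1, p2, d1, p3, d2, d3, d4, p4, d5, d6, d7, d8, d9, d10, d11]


Parity bits: p1=0, p2=1, p3=1, p4=0

010100000010100


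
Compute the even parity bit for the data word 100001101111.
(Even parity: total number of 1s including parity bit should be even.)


Number of 1s in data: 7
Parity bit: 1

1


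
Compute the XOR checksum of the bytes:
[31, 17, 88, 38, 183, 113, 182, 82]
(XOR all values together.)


XOR chain: 31 ^ 17 ^ 88 ^ 38 ^ 183 ^ 113 ^ 182 ^ 82 = 82

82


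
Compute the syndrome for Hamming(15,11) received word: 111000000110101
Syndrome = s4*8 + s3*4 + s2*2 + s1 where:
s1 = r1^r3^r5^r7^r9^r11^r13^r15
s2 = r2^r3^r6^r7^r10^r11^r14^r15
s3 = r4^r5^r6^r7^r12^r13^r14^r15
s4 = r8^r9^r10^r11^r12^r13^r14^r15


s1=1, s2=1, s3=0, s4=0

Syndrome = 3 (error at position 3)


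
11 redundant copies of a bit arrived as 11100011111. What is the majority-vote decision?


Ones: 8 out of 11
Threshold: 6

1 (8/11 voted 1)


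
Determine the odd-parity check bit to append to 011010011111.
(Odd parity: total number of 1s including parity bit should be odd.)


Number of 1s in data: 8
Parity bit: 1

1


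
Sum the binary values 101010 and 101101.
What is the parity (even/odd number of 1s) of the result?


101010 = 42
101101 = 45
Sum = 87 = 1010111
1s count = 5

odd parity (5 ones in 1010111)
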